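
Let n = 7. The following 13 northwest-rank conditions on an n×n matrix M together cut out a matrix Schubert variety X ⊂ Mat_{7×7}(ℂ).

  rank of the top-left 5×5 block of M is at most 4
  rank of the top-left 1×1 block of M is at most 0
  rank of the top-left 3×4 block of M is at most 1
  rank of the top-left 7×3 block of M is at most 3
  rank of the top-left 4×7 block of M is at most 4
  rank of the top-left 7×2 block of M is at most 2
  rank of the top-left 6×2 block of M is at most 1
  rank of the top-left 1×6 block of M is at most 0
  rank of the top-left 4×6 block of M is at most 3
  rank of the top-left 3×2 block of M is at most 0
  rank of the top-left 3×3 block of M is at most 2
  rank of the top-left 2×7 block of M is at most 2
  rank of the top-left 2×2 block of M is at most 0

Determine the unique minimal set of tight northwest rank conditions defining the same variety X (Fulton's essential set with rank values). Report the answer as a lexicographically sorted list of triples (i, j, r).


Propagating the 13 rank bounds to every northwest block:

  row 1: 0 0 0 0 0 0 1
  row 2: 0 0 1 1 1 1 2
  row 3: 0 0 1 1 2 2 3
  row 4: 1 1 2 2 3 3 4
  row 5: 1 1 2 3 4 4 5
  row 6: 1 1 2 3 4 5 6
  row 7: 1 2 3 4 5 6 7

the unique w with this rank table is (7, 3, 5, 1, 4, 6, 2).

ℓ(w)=13; the 4 essential cells (i,j,r):

[(1, 6, 0), (3, 2, 0), (3, 4, 1), (6, 2, 1)]


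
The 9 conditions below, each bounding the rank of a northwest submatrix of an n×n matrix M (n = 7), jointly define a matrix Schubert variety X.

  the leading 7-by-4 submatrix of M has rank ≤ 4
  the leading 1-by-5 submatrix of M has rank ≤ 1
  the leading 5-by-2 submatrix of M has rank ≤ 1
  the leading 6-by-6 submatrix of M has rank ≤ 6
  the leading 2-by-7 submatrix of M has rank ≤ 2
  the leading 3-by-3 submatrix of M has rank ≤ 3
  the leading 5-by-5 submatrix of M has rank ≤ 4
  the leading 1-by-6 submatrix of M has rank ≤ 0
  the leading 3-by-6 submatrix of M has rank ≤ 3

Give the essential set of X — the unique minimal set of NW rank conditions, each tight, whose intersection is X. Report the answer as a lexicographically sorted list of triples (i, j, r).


The tightest implied rank at each (i,j), from the 9 conditions:

  R[1]: 0 | 0 | 0 | 0 | 0 | 0 | 1
  R[2]: 1 | 1 | 1 | 1 | 1 | 1 | 2
  R[3]: 1 | 1 | 2 | 2 | 2 | 2 | 3
  R[4]: 1 | 1 | 2 | 3 | 3 | 3 | 4
  R[5]: 1 | 1 | 2 | 3 | 4 | 4 | 5
  R[6]: 1 | 2 | 3 | 4 | 5 | 5 | 6
  R[7]: 1 | 2 | 3 | 4 | 5 | 6 | 7

so w = (7, 1, 3, 4, 5, 2, 6).

|D(w)|=9, |Ess(w)|=2:

[(1, 6, 0), (5, 2, 1)]


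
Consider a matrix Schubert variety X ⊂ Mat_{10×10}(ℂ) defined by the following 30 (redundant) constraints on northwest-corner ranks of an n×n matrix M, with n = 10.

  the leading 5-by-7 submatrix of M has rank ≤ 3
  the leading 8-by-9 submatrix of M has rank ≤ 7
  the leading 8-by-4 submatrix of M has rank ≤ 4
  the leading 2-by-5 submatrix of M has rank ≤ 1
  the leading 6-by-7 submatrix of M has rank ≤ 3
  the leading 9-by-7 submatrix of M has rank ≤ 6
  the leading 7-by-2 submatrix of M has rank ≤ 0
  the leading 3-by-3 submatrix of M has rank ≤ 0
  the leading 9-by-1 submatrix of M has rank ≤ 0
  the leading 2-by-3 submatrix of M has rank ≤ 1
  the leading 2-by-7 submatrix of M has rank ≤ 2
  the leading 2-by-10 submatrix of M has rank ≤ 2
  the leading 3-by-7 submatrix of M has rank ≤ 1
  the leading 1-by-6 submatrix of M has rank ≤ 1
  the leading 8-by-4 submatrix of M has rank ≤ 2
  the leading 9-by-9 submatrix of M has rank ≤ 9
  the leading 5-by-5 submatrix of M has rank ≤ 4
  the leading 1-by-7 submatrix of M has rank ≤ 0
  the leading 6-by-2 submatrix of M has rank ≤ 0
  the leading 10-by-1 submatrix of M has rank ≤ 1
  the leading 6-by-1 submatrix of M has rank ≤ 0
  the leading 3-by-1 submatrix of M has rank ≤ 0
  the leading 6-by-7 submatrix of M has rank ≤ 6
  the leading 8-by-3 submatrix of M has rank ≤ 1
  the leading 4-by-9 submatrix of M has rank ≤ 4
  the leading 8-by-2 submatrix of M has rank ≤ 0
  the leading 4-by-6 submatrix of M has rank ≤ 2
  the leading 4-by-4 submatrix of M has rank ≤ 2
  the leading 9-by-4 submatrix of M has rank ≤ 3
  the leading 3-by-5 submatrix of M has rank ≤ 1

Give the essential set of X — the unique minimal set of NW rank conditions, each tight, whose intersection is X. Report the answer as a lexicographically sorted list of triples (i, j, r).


Rank table r_w(10×10) implied by the 30 constraints:

  R[1]: 0 | 0 | 0 | 0 | 0 | 0 | 0 | 1 | 1 | 1
  R[2]: 0 | 0 | 0 | 1 | 1 | 1 | 1 | 2 | 2 | 2
  R[3]: 0 | 0 | 0 | 1 | 1 | 1 | 1 | 2 | 3 | 3
  R[4]: 0 | 0 | 1 | 2 | 2 | 2 | 2 | 3 | 4 | 4
  R[5]: 0 | 0 | 1 | 2 | 3 | 3 | 3 | 4 | 5 | 5
  R[6]: 0 | 0 | 1 | 2 | 3 | 3 | 3 | 4 | 5 | 6
  R[7]: 0 | 0 | 1 | 2 | 3 | 4 | 4 | 5 | 6 | 7
  R[8]: 0 | 0 | 1 | 2 | 3 | 4 | 5 | 6 | 7 | 8
  R[9]: 0 | 1 | 2 | 3 | 4 | 5 | 6 | 7 | 8 | 9
  R[10]: 1 | 2 | 3 | 4 | 5 | 6 | 7 | 8 | 9 | 10

so w = (8, 4, 9, 3, 5, 10, 6, 7, 2, 1).

Fulton essential set (6 of the 29 Rothe cells):

[(1, 7, 0), (3, 3, 0), (3, 7, 1), (6, 7, 3), (8, 2, 0), (9, 1, 0)]


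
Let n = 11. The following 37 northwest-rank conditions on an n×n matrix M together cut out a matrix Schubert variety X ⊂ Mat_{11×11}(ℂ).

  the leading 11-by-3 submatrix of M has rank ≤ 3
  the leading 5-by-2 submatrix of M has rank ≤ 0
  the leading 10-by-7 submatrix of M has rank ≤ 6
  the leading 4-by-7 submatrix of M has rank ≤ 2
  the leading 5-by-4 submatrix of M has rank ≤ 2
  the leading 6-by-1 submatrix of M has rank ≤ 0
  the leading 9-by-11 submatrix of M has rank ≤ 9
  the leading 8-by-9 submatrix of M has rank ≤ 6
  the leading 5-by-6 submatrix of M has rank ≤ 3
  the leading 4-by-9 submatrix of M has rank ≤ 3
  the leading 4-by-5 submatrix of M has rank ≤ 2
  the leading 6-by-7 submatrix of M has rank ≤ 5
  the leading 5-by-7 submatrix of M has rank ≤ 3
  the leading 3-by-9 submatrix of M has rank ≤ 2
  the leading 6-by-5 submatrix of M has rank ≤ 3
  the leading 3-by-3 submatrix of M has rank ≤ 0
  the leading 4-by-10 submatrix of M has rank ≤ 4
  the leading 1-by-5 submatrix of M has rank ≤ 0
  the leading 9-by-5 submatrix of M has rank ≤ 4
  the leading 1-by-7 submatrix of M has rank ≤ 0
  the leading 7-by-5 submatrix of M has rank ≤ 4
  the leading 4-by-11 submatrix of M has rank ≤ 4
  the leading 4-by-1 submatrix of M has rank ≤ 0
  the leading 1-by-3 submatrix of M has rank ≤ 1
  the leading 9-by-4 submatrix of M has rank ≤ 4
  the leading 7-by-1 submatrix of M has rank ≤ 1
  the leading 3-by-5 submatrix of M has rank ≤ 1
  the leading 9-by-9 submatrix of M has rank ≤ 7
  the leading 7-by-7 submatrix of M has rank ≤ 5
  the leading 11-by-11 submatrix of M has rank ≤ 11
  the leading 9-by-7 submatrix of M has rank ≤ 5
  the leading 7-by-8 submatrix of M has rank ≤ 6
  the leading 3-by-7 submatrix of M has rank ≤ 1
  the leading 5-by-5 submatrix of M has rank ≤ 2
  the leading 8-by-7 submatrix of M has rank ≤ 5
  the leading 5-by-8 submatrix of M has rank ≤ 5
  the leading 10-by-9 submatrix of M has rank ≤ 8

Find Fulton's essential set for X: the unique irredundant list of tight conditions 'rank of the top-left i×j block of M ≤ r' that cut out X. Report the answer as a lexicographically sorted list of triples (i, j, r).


The tightest implied rank at each (i,j), from the 37 conditions:

  R[1]: 0  0  0  0  0  0  0  1  1  1  1
  R[2]: 0  0  0  1  1  1  1  2  2  2  2
  R[3]: 0  0  0  1  1  1  1  2  2  3  3
  R[4]: 0  0  1  2  2  2  2  3  3  4  4
  R[5]: 0  0  1  2  2  3  3  4  4  5  5
  R[6]: 0  1  2  3  3  4  4  5  5  6  6
  R[7]: 1  2  3  4  4  5  5  6  6  7  7
  R[8]: 1  2  3  4  4  5  5  6  6  7  8
  R[9]: 1  2  3  4  4  5  5  6  7  8  9
  R[10]: 1  2  3  4  5  6  6  7  8  9  10
  R[11]: 1  2  3  4  5  6  7  8  9  10  11

second differences of R give the permutation w = (8, 4, 10, 3, 6, 2, 1, 11, 9, 5, 7).

ℓ(w)=28; the 10 essential cells (i,j,r):

[(1, 7, 0), (3, 3, 0), (3, 7, 1), (3, 9, 2), (5, 2, 0), (5, 5, 2), (6, 1, 0), (8, 9, 6), (9, 5, 4), (9, 7, 5)]


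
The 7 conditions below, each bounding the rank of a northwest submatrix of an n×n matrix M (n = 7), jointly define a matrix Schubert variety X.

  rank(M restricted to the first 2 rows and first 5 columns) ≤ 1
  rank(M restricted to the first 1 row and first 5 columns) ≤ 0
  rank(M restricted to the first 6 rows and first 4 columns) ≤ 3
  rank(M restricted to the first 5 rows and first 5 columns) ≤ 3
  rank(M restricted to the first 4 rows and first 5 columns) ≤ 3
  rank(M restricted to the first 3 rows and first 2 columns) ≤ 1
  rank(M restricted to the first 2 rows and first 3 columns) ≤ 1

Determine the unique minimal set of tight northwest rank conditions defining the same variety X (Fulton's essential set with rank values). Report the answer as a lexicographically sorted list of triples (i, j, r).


Reconstructing r_w from the 7 given conditions:

  i=1: 0, 0, 0, 0, 0, 1, 1
  i=2: 1, 1, 1, 1, 1, 2, 2
  i=3: 1, 1, 2, 2, 2, 3, 3
  i=4: 1, 2, 3, 3, 3, 4, 4
  i=5: 1, 2, 3, 3, 3, 4, 5
  i=6: 1, 2, 3, 3, 4, 5, 6
  i=7: 1, 2, 3, 4, 5, 6, 7

second differences of R give the permutation w = (6, 1, 3, 2, 7, 5, 4).

4 SE-corners of the 9-cell Rothe diagram give Ess(w):

[(1, 5, 0), (3, 2, 1), (5, 5, 3), (6, 4, 3)]


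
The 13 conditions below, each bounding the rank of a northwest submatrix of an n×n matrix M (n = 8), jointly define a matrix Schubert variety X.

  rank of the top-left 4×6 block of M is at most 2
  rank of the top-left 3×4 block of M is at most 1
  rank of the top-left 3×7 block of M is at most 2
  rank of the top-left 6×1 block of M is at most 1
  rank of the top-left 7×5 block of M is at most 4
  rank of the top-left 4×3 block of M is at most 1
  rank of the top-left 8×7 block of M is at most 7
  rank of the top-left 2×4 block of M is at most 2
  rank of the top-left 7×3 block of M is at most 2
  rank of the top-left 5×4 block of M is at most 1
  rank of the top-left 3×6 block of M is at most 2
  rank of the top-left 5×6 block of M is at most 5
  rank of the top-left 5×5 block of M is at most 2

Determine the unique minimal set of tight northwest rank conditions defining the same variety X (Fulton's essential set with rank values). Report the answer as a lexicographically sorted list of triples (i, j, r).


Rank table r_w(8×8) implied by the 13 constraints:

  R[1]: 1, 1, 1, 1, 1, 1, 1, 1
  R[2]: 1, 1, 1, 1, 2, 2, 2, 2
  R[3]: 1, 1, 1, 1, 2, 2, 2, 3
  R[4]: 1, 1, 1, 1, 2, 2, 3, 4
  R[5]: 1, 1, 1, 1, 2, 3, 4, 5
  R[6]: 1, 2, 2, 2, 3, 4, 5, 6
  R[7]: 1, 2, 2, 3, 4, 5, 6, 7
  R[8]: 1, 2, 3, 4, 5, 6, 7, 8

so w = (1, 5, 8, 7, 6, 2, 4, 3).

Rothe diagram D(w) (16 cells), 4 SE-corners (essential conditions):

[(3, 7, 2), (4, 6, 2), (5, 4, 1), (7, 3, 2)]


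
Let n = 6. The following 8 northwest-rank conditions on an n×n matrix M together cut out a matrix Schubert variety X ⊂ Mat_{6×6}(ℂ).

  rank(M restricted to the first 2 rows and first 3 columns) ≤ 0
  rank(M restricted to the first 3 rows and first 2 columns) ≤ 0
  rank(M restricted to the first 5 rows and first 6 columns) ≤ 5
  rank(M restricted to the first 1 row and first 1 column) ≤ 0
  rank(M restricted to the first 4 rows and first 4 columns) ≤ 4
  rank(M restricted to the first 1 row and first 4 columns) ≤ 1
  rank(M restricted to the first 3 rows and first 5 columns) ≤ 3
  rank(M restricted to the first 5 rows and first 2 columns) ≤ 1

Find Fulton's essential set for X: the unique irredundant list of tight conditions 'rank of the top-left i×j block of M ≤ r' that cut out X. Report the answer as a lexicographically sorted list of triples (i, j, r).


Reconstructing r_w from the 8 given conditions:

  0 0 0 1 1 1
  0 0 0 1 2 2
  0 0 1 2 3 3
  1 1 2 3 4 4
  1 1 2 3 4 5
  1 2 3 4 5 6

second differences of R give the permutation w = (4, 5, 3, 1, 6, 2).

ℓ(w)=9; the 3 essential cells (i,j,r):

[(2, 3, 0), (3, 2, 0), (5, 2, 1)]


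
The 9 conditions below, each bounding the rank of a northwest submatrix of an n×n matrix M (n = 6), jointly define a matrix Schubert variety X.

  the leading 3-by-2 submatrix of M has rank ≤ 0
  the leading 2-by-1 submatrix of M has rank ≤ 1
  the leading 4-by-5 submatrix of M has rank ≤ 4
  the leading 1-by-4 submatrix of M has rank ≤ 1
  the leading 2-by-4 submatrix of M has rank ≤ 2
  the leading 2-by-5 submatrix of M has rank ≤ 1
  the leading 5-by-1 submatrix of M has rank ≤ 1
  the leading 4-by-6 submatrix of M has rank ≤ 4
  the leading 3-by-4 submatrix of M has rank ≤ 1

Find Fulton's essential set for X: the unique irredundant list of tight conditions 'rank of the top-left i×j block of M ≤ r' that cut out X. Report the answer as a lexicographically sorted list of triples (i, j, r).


Propagating the 9 rank bounds to every northwest block:

  R[1]: 0 | 0 | 1 | 1 | 1 | 1
  R[2]: 0 | 0 | 1 | 1 | 1 | 2
  R[3]: 0 | 0 | 1 | 1 | 2 | 3
  R[4]: 1 | 1 | 2 | 2 | 3 | 4
  R[5]: 1 | 2 | 3 | 3 | 4 | 5
  R[6]: 1 | 2 | 3 | 4 | 5 | 6

hence w(1..6) = (3, 6, 5, 1, 2, 4).

3 SE-corners of the 9-cell Rothe diagram give Ess(w):

[(2, 5, 1), (3, 2, 0), (3, 4, 1)]


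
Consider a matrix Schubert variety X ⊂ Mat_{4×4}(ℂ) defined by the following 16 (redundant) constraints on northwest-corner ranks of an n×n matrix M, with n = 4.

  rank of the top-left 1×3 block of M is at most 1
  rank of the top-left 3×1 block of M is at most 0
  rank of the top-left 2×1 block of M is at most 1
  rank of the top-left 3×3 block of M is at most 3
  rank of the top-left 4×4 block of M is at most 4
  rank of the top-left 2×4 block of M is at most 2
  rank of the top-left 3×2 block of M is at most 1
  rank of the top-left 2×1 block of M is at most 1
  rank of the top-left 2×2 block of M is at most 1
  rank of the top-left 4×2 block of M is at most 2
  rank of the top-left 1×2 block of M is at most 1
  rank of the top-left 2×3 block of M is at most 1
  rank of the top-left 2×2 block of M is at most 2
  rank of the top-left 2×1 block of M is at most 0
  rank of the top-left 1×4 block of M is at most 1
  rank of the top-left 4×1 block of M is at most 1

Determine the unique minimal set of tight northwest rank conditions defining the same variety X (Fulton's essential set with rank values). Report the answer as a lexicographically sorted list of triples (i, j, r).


The tightest implied rank at each (i,j), from the 16 conditions:

  0  1  1  1
  0  1  1  2
  0  1  2  3
  1  2  3  4

second differences of R give the permutation w = (2, 4, 3, 1).

Rothe diagram D(w) (4 cells), 2 SE-corners (essential conditions):

[(2, 3, 1), (3, 1, 0)]


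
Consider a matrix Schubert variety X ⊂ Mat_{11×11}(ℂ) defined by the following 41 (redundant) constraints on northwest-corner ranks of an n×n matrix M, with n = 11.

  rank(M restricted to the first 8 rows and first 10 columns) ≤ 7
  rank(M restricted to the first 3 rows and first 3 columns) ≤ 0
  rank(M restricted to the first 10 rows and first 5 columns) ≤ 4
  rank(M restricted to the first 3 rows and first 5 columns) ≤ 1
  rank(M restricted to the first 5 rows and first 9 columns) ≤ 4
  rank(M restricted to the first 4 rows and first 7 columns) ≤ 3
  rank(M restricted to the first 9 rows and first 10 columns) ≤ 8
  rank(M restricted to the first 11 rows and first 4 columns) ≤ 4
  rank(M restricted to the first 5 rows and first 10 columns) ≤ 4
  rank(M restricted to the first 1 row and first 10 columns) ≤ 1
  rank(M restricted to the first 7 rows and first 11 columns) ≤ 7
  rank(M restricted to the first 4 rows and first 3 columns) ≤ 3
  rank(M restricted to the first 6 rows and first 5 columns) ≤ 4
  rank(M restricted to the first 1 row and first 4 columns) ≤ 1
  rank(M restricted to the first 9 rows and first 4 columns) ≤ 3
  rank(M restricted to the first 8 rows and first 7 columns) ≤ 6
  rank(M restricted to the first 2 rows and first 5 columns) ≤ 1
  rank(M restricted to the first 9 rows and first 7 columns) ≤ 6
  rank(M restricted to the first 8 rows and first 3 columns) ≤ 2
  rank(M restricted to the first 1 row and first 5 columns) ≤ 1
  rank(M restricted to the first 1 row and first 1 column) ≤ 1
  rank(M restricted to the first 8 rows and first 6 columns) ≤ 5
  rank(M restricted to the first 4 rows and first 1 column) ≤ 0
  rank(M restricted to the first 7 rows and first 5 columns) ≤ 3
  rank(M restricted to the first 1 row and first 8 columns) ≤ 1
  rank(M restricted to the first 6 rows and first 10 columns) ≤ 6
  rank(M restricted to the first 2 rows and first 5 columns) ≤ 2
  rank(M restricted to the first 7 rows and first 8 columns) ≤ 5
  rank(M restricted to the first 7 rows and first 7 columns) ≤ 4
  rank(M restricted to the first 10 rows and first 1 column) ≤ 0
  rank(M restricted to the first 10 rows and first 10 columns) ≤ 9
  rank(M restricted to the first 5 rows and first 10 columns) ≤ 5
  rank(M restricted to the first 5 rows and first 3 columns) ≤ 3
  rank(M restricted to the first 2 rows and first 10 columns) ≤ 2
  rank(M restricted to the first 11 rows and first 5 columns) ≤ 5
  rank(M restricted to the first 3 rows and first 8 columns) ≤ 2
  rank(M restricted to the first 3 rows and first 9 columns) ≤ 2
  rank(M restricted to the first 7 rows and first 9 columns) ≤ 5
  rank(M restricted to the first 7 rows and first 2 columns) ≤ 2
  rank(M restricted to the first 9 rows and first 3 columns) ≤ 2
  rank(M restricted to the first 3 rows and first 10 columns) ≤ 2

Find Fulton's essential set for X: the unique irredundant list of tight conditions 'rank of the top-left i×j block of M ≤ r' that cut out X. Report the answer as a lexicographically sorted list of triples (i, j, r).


Recovering R(i,j) via the rank-extension bound from the 41 conditions:

  i=1: 0 0 0 1 1 1 1 1 1 1 1
  i=2: 0 0 0 1 1 2 2 2 2 2 2
  i=3: 0 0 0 1 1 2 2 2 2 2 3
  i=4: 0 1 1 2 2 3 3 3 3 3 4
  i=5: 0 1 2 3 3 4 4 4 4 4 5
  i=6: 0 1 2 3 3 4 4 5 5 5 6
  i=7: 0 1 2 3 3 4 4 5 5 6 7
  i=8: 0 1 2 3 4 5 5 6 6 7 8
  i=9: 0 1 2 3 4 5 6 7 7 8 9
  i=10: 0 1 2 3 4 5 6 7 8 9 10
  i=11: 1 2 3 4 5 6 7 8 9 10 11

so w = (4, 6, 11, 2, 3, 8, 10, 5, 7, 9, 1).

Fulton essential set (7 of the 27 Rothe cells):

[(3, 3, 0), (3, 5, 1), (3, 10, 2), (7, 5, 3), (7, 7, 4), (7, 9, 5), (10, 1, 0)]


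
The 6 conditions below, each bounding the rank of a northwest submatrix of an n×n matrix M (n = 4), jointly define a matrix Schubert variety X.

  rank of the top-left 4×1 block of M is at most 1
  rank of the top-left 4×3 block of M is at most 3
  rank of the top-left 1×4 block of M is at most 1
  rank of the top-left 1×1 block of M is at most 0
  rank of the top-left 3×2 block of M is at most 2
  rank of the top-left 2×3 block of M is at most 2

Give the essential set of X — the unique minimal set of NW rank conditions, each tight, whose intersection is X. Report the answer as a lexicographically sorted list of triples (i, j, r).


Recovering R(i,j) via the rank-extension bound from the 6 conditions:

  R[1]: 0 1 1 1
  R[2]: 1 2 2 2
  R[3]: 1 2 3 3
  R[4]: 1 2 3 4

reading off 1-entries of Δ²R: w = (2, 1, 3, 4).

Rothe diagram D(w) (1 cell), 1 SE-corner (essential condition):

[(1, 1, 0)]


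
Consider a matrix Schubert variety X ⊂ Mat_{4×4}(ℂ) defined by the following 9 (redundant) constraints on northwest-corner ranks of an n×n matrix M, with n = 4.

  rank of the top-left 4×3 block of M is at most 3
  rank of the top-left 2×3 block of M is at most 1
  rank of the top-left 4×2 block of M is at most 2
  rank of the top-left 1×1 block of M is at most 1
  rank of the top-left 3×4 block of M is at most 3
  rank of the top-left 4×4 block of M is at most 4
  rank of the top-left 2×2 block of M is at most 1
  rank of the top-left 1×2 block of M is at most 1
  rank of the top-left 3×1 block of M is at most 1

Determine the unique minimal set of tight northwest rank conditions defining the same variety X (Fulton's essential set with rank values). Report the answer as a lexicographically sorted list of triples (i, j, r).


Rank table r_w(4×4) implied by the 9 constraints:

  R[1]: 1  1  1  1
  R[2]: 1  1  1  2
  R[3]: 1  2  2  3
  R[4]: 1  2  3  4

reading off 1-entries of Δ²R: w = (1, 4, 2, 3).

D(w) has 2 cells with 1 SE-corner; essential set:

[(2, 3, 1)]


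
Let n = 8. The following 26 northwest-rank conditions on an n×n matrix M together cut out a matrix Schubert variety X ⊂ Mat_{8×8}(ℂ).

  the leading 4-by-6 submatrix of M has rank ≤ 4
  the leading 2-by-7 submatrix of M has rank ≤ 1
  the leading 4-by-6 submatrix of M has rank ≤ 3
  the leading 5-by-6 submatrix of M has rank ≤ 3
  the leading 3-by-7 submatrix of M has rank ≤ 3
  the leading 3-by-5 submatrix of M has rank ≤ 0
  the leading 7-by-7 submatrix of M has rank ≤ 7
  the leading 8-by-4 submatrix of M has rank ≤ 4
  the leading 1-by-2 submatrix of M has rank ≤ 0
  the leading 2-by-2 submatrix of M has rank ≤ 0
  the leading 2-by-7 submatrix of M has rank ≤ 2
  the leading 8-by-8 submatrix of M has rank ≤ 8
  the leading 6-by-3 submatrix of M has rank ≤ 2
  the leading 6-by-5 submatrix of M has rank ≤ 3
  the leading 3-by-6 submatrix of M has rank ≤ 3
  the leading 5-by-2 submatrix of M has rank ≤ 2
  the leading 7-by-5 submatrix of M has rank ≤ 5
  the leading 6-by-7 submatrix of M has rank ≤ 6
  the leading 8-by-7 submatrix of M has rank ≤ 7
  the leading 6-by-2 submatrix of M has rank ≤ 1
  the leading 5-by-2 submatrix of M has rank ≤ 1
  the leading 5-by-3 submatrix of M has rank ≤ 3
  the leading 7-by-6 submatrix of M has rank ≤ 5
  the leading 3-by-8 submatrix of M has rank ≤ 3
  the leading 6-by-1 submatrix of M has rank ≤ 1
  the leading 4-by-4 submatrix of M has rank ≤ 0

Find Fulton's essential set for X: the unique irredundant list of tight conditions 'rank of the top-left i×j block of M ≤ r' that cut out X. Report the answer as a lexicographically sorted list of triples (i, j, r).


Propagating the 26 rank bounds to every northwest block:

  row 1: 0, 0, 0, 0, 0, 1, 1, 1
  row 2: 0, 0, 0, 0, 0, 1, 1, 2
  row 3: 0, 0, 0, 0, 0, 1, 2, 3
  row 4: 0, 0, 0, 0, 1, 2, 3, 4
  row 5: 1, 1, 1, 1, 2, 3, 4, 5
  row 6: 1, 1, 2, 2, 3, 4, 5, 6
  row 7: 1, 2, 3, 3, 4, 5, 6, 7
  row 8: 1, 2, 3, 4, 5, 6, 7, 8

giving w = (6, 8, 7, 5, 1, 3, 2, 4) via Δ²R.

Rothe diagram D(w) (21 cells), 4 SE-corners (essential conditions):

[(2, 7, 1), (3, 5, 0), (4, 4, 0), (6, 2, 1)]


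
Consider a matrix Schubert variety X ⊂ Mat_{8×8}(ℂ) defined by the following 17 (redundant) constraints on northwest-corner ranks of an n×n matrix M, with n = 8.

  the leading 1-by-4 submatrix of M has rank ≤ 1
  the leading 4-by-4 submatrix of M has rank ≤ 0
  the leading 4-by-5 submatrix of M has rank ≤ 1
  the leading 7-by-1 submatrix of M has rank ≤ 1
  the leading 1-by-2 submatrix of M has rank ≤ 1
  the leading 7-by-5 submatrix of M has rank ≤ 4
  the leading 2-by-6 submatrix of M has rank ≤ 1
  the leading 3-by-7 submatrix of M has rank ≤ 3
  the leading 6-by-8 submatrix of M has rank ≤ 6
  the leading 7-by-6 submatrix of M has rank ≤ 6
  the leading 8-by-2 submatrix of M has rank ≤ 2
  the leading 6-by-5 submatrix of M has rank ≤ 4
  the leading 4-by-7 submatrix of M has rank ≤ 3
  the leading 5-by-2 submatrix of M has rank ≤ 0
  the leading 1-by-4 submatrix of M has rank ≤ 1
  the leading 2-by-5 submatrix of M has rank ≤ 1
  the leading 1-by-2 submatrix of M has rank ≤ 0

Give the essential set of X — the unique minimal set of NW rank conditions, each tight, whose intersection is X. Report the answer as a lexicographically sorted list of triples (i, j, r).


Rank table r_w(8×8) implied by the 17 constraints:

  i=1: 0 | 0 | 0 | 0 | 1 | 1 | 1 | 1
  i=2: 0 | 0 | 0 | 0 | 1 | 1 | 2 | 2
  i=3: 0 | 0 | 0 | 0 | 1 | 2 | 3 | 3
  i=4: 0 | 0 | 0 | 0 | 1 | 2 | 3 | 4
  i=5: 0 | 0 | 1 | 1 | 2 | 3 | 4 | 5
  i=6: 1 | 1 | 2 | 2 | 3 | 4 | 5 | 6
  i=7: 1 | 2 | 3 | 3 | 4 | 5 | 6 | 7
  i=8: 1 | 2 | 3 | 4 | 5 | 6 | 7 | 8

the unique w with this rank table is (5, 7, 6, 8, 3, 1, 2, 4).

D(w) has 19 cells with 3 SE-corners; essential set:

[(2, 6, 1), (4, 4, 0), (5, 2, 0)]


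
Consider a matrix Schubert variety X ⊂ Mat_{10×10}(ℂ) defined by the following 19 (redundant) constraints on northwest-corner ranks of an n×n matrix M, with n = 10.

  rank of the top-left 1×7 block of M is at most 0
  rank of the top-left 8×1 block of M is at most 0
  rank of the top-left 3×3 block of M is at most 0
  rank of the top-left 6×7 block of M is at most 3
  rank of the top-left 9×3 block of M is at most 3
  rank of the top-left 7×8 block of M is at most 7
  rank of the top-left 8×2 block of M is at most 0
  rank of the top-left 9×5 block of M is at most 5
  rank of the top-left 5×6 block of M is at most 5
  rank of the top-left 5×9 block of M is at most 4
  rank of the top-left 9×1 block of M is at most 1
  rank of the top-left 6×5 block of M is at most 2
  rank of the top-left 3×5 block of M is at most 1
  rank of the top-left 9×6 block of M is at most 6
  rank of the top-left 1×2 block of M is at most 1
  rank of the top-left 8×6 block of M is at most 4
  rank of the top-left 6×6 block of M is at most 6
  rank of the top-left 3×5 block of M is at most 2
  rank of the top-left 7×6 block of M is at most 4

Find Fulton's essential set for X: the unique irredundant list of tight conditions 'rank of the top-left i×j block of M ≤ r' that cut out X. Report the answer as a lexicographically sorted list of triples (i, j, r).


Reconstructing r_w from the 19 given conditions:

  row 1: 0 | 0 | 0 | 0 | 0 | 0 | 0 | 1 | 1 | 1
  row 2: 0 | 0 | 0 | 1 | 1 | 1 | 1 | 2 | 2 | 2
  row 3: 0 | 0 | 0 | 1 | 1 | 2 | 2 | 3 | 3 | 3
  row 4: 0 | 0 | 1 | 2 | 2 | 3 | 3 | 4 | 4 | 4
  row 5: 0 | 0 | 1 | 2 | 2 | 3 | 3 | 4 | 4 | 5
  row 6: 0 | 0 | 1 | 2 | 2 | 3 | 3 | 4 | 5 | 6
  row 7: 0 | 0 | 1 | 2 | 3 | 4 | 4 | 5 | 6 | 7
  row 8: 0 | 0 | 1 | 2 | 3 | 4 | 5 | 6 | 7 | 8
  row 9: 1 | 1 | 2 | 3 | 4 | 5 | 6 | 7 | 8 | 9
  row 10: 1 | 2 | 3 | 4 | 5 | 6 | 7 | 8 | 9 | 10

hence w(1..10) = (8, 4, 6, 3, 10, 9, 5, 7, 1, 2).

D(w) has 29 cells with 7 SE-corners; essential set:

[(1, 7, 0), (3, 3, 0), (3, 5, 1), (5, 9, 4), (6, 5, 2), (6, 7, 3), (8, 2, 0)]


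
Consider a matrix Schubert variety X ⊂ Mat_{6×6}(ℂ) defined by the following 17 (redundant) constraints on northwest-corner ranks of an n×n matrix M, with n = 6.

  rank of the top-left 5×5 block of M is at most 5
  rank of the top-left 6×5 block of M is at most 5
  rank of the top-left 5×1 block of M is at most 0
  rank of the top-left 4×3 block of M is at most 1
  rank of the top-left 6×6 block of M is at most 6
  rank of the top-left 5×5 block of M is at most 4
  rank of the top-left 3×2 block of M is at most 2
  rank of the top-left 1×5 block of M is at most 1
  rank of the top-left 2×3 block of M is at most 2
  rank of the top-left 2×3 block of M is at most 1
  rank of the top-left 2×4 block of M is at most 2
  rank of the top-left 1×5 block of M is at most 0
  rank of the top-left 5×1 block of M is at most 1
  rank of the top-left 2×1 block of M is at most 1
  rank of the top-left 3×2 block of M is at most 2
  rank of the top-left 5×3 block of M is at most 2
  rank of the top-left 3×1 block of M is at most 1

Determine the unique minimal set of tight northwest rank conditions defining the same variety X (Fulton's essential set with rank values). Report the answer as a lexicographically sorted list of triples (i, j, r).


Reconstructing r_w from the 17 given conditions:

  row 1: 0 | 0 | 0 | 0 | 0 | 1
  row 2: 0 | 1 | 1 | 1 | 1 | 2
  row 3: 0 | 1 | 1 | 2 | 2 | 3
  row 4: 0 | 1 | 1 | 2 | 3 | 4
  row 5: 0 | 1 | 2 | 3 | 4 | 5
  row 6: 1 | 2 | 3 | 4 | 5 | 6

so w = (6, 2, 4, 5, 3, 1).

Rothe diagram D(w) (11 cells), 3 SE-corners (essential conditions):

[(1, 5, 0), (4, 3, 1), (5, 1, 0)]


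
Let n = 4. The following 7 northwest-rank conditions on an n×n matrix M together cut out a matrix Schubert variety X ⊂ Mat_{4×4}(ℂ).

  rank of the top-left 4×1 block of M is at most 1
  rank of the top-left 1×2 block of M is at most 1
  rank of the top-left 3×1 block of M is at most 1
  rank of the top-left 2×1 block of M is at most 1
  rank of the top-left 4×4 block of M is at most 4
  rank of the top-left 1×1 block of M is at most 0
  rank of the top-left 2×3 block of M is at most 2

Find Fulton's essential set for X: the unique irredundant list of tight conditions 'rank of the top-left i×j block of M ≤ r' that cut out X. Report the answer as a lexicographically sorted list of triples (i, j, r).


Reconstructing r_w from the 7 given conditions:

  row 1: 0, 1, 1, 1
  row 2: 1, 2, 2, 2
  row 3: 1, 2, 3, 3
  row 4: 1, 2, 3, 4

second differences of R give the permutation w = (2, 1, 3, 4).

1 SE-corner of the 1-cell Rothe diagram gives Ess(w):

[(1, 1, 0)]


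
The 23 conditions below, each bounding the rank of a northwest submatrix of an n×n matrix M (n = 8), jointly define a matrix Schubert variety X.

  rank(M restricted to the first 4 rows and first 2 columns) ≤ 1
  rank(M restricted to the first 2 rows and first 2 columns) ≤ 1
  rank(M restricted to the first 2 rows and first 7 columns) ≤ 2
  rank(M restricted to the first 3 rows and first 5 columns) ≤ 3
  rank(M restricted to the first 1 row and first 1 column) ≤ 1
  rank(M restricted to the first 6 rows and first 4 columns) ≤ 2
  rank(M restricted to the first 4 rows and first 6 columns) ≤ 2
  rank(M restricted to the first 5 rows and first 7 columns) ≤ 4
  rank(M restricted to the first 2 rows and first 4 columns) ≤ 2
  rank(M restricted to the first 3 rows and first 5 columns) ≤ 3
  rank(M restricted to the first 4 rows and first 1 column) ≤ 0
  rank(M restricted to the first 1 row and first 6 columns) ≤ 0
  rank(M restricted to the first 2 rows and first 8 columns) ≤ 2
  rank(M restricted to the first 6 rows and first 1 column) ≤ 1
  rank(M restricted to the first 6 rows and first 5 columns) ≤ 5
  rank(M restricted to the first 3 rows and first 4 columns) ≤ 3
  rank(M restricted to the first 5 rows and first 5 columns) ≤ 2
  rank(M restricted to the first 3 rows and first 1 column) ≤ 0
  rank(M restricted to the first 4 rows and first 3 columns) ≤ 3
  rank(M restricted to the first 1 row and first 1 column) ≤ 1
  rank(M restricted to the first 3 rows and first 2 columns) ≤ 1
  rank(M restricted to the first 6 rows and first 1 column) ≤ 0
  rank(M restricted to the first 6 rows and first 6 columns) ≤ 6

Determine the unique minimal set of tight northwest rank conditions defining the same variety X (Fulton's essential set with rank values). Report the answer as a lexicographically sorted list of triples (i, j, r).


Computing R[i][j] = min implied NW-rank bound (n=8, 23 conditions):

  R[1]: 0 0 0 0 0 0 1 1
  R[2]: 0 1 1 1 1 1 2 2
  R[3]: 0 1 2 2 2 2 3 3
  R[4]: 0 1 2 2 2 2 3 4
  R[5]: 0 1 2 2 2 3 4 5
  R[6]: 0 1 2 2 3 4 5 6
  R[7]: 1 2 3 3 4 5 6 7
  R[8]: 1 2 3 4 5 6 7 8

reading off 1-entries of Δ²R: w = (7, 2, 3, 8, 6, 5, 1, 4).

D(w) has 17 cells with 5 SE-corners; essential set:

[(1, 6, 0), (4, 6, 2), (5, 5, 2), (6, 1, 0), (6, 4, 2)]


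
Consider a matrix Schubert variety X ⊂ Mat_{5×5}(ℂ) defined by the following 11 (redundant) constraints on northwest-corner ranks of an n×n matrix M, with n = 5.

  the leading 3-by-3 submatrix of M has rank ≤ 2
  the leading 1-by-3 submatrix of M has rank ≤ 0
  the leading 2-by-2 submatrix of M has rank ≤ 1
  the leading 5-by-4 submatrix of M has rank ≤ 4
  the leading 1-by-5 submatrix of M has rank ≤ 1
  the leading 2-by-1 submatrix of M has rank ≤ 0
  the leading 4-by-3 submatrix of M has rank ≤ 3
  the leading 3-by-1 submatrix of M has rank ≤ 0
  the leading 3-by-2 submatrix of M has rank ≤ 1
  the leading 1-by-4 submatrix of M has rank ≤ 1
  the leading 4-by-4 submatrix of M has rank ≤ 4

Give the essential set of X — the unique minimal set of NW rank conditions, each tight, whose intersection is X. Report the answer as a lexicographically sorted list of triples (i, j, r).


Propagating the 11 rank bounds to every northwest block:

  row 1: 0, 0, 0, 1, 1
  row 2: 0, 1, 1, 2, 2
  row 3: 0, 1, 2, 3, 3
  row 4: 1, 2, 3, 4, 4
  row 5: 1, 2, 3, 4, 5

so w = (4, 2, 3, 1, 5).

|D(w)|=5, |Ess(w)|=2:

[(1, 3, 0), (3, 1, 0)]


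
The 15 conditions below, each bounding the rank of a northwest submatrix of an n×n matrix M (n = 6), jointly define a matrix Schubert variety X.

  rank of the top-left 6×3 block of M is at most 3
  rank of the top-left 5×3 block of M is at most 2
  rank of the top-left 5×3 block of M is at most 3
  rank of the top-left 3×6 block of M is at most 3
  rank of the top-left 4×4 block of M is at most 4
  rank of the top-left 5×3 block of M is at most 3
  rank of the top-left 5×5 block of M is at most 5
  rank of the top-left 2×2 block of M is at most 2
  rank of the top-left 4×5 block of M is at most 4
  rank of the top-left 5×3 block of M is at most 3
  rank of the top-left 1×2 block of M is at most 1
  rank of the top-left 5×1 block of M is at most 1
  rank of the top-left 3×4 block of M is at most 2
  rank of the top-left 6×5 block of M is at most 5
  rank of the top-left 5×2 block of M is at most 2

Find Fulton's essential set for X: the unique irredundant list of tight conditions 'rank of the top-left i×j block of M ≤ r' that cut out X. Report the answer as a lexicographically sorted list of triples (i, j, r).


Propagating the 15 rank bounds to every northwest block:

  1 | 1 | 1 | 1 | 1 | 1
  1 | 2 | 2 | 2 | 2 | 2
  1 | 2 | 2 | 2 | 3 | 3
  1 | 2 | 2 | 3 | 4 | 4
  1 | 2 | 2 | 3 | 4 | 5
  1 | 2 | 3 | 4 | 5 | 6

reading off 1-entries of Δ²R: w = (1, 2, 5, 4, 6, 3).

2 SE-corners of the 4-cell Rothe diagram give Ess(w):

[(3, 4, 2), (5, 3, 2)]


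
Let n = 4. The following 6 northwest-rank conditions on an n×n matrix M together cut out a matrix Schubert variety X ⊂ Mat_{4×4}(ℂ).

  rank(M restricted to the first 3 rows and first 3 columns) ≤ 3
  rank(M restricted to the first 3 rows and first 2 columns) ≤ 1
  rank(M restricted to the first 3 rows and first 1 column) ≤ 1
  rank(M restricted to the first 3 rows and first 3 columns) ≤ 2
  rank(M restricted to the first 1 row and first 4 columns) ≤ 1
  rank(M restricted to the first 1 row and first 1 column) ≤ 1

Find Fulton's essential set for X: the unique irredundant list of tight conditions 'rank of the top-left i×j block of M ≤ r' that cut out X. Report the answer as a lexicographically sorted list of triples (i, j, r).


Recovering R(i,j) via the rank-extension bound from the 6 conditions:

  1 | 1 | 1 | 1
  1 | 1 | 2 | 2
  1 | 1 | 2 | 3
  1 | 2 | 3 | 4

second differences of R give the permutation w = (1, 3, 4, 2).

Rothe diagram D(w) (2 cells), 1 SE-corner (essential condition):

[(3, 2, 1)]


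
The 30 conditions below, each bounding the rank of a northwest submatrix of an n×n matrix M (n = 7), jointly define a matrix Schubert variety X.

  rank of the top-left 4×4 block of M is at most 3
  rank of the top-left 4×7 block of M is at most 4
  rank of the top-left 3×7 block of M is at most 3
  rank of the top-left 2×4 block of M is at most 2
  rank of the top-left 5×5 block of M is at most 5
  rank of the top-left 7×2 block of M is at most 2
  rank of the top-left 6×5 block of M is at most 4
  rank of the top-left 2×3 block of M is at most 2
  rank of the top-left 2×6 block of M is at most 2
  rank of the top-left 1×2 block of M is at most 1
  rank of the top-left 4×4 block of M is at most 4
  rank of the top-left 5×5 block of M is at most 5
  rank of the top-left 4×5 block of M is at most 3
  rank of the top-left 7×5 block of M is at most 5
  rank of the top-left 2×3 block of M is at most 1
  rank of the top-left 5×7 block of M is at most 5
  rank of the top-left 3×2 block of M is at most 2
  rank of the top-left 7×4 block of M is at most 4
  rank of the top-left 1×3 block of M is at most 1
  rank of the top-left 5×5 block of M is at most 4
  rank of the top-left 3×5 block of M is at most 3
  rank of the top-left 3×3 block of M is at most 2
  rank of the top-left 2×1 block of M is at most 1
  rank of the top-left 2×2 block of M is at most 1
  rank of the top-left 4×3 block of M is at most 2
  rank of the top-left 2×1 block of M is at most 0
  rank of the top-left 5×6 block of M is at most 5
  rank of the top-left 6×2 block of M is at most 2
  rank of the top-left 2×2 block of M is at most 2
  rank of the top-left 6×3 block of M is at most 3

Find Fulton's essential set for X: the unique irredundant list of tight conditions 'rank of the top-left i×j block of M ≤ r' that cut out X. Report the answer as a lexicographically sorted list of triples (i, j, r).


Reconstructing r_w from the 30 given conditions:

  i=1: 0  1  1  1  1  1  1
  i=2: 0  1  1  2  2  2  2
  i=3: 1  2  2  3  3  3  3
  i=4: 1  2  2  3  3  4  4
  i=5: 1  2  3  4  4  5  5
  i=6: 1  2  3  4  4  5  6
  i=7: 1  2  3  4  5  6  7

giving w = (2, 4, 1, 6, 3, 7, 5) via Δ²R.

ℓ(w)=6; the 5 essential cells (i,j,r):

[(2, 1, 0), (2, 3, 1), (4, 3, 2), (4, 5, 3), (6, 5, 4)]


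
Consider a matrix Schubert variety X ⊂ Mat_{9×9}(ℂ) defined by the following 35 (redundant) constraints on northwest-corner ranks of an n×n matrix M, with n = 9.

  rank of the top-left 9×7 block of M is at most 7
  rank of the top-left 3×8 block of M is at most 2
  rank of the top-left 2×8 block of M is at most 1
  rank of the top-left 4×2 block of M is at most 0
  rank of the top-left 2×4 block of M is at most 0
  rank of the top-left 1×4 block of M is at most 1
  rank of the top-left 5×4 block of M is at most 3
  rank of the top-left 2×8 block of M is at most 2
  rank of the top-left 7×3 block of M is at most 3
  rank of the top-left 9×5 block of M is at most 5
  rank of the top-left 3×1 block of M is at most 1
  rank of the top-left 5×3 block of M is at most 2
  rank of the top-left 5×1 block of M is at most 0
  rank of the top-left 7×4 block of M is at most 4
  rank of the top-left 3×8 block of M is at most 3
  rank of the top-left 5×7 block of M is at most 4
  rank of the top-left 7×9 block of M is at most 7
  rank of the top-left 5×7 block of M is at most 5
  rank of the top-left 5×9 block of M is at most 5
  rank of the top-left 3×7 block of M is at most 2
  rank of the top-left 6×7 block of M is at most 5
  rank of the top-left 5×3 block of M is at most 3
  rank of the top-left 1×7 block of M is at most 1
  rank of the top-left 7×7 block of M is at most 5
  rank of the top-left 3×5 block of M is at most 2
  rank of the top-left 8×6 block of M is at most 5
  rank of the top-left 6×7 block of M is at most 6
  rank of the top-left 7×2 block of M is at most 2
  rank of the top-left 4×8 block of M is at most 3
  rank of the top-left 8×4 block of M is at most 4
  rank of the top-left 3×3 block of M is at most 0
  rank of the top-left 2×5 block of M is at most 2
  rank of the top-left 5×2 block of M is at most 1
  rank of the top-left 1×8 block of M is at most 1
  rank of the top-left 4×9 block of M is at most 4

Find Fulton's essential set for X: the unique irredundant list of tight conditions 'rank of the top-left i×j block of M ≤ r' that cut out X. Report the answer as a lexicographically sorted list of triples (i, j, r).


Computing R[i][j] = min implied NW-rank bound (n=9, 35 conditions):

  i=1: 0, 0, 0, 0, 1, 1, 1, 1, 1
  i=2: 0, 0, 0, 0, 1, 1, 1, 1, 2
  i=3: 0, 0, 0, 1, 2, 2, 2, 2, 3
  i=4: 0, 0, 1, 2, 3, 3, 3, 3, 4
  i=5: 0, 1, 2, 3, 4, 4, 4, 4, 5
  i=6: 1, 2, 3, 4, 5, 5, 5, 5, 6
  i=7: 1, 2, 3, 4, 5, 5, 5, 6, 7
  i=8: 1, 2, 3, 4, 5, 5, 6, 7, 8
  i=9: 1, 2, 3, 4, 5, 6, 7, 8, 9

reading off 1-entries of Δ²R: w = (5, 9, 4, 3, 2, 1, 8, 7, 6).

|D(w)|=20, |Ess(w)|=7:

[(2, 4, 0), (2, 8, 1), (3, 3, 0), (4, 2, 0), (5, 1, 0), (7, 7, 5), (8, 6, 5)]


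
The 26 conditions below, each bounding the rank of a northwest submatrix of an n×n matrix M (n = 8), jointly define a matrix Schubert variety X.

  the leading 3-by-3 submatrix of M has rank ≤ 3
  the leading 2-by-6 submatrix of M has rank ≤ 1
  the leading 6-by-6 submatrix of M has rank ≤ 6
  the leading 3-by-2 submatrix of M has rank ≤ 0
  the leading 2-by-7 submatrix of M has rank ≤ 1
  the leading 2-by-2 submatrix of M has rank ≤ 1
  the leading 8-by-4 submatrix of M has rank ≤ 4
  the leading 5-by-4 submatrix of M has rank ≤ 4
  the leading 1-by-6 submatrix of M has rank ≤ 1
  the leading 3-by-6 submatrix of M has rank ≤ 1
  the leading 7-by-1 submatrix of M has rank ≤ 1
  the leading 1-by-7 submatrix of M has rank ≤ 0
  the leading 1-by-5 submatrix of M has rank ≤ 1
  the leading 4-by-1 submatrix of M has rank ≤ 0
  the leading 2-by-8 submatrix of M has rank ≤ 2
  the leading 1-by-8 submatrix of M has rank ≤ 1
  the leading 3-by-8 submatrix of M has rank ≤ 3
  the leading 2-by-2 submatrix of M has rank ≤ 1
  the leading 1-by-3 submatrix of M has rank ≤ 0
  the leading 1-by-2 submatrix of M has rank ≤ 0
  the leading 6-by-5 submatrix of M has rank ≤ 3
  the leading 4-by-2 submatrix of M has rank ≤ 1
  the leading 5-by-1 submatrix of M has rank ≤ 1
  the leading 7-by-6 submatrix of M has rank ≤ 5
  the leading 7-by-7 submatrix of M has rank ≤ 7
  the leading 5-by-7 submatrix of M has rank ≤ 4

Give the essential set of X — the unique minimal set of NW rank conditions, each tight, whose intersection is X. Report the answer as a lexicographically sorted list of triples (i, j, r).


Rank table r_w(8×8) implied by the 26 constraints:

  0, 0, 0, 0, 0, 0, 0, 1
  0, 0, 1, 1, 1, 1, 1, 2
  0, 0, 1, 1, 1, 1, 2, 3
  0, 1, 2, 2, 2, 2, 3, 4
  1, 2, 3, 3, 3, 3, 4, 5
  1, 2, 3, 3, 3, 4, 5, 6
  1, 2, 3, 4, 4, 5, 6, 7
  1, 2, 3, 4, 5, 6, 7, 8

reading off 1-entries of Δ²R: w = (8, 3, 7, 2, 1, 6, 4, 5).

|D(w)|=17, |Ess(w)|=5:

[(1, 7, 0), (3, 2, 0), (3, 6, 1), (4, 1, 0), (6, 5, 3)]
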